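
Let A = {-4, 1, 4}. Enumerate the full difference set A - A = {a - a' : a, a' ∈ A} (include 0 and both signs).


A - A = {a - a' : a, a' ∈ A}.
Compute a - a' for each ordered pair (a, a'):
a = -4: -4--4=0, -4-1=-5, -4-4=-8
a = 1: 1--4=5, 1-1=0, 1-4=-3
a = 4: 4--4=8, 4-1=3, 4-4=0
Collecting distinct values (and noting 0 appears from a-a):
A - A = {-8, -5, -3, 0, 3, 5, 8}
|A - A| = 7

A - A = {-8, -5, -3, 0, 3, 5, 8}


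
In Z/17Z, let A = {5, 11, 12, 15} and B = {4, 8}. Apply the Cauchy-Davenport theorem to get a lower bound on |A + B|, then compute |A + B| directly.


Cauchy-Davenport: |A + B| ≥ min(p, |A| + |B| - 1) for A, B nonempty in Z/pZ.
|A| = 4, |B| = 2, p = 17.
CD lower bound = min(17, 4 + 2 - 1) = min(17, 5) = 5.
Compute A + B mod 17 directly:
a = 5: 5+4=9, 5+8=13
a = 11: 11+4=15, 11+8=2
a = 12: 12+4=16, 12+8=3
a = 15: 15+4=2, 15+8=6
A + B = {2, 3, 6, 9, 13, 15, 16}, so |A + B| = 7.
Verify: 7 ≥ 5? Yes ✓.

CD lower bound = 5, actual |A + B| = 7.


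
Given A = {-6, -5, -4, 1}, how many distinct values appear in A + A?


A + A = {a + a' : a, a' ∈ A}; |A| = 4.
General bounds: 2|A| - 1 ≤ |A + A| ≤ |A|(|A|+1)/2, i.e. 7 ≤ |A + A| ≤ 10.
Lower bound 2|A|-1 is attained iff A is an arithmetic progression.
Enumerate sums a + a' for a ≤ a' (symmetric, so this suffices):
a = -6: -6+-6=-12, -6+-5=-11, -6+-4=-10, -6+1=-5
a = -5: -5+-5=-10, -5+-4=-9, -5+1=-4
a = -4: -4+-4=-8, -4+1=-3
a = 1: 1+1=2
Distinct sums: {-12, -11, -10, -9, -8, -5, -4, -3, 2}
|A + A| = 9

|A + A| = 9


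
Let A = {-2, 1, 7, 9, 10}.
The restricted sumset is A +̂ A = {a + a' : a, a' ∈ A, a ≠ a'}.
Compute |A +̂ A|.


Restricted sumset: A +̂ A = {a + a' : a ∈ A, a' ∈ A, a ≠ a'}.
Equivalently, take A + A and drop any sum 2a that is achievable ONLY as a + a for a ∈ A (i.e. sums representable only with equal summands).
Enumerate pairs (a, a') with a < a' (symmetric, so each unordered pair gives one sum; this covers all a ≠ a'):
  -2 + 1 = -1
  -2 + 7 = 5
  -2 + 9 = 7
  -2 + 10 = 8
  1 + 7 = 8
  1 + 9 = 10
  1 + 10 = 11
  7 + 9 = 16
  7 + 10 = 17
  9 + 10 = 19
Collected distinct sums: {-1, 5, 7, 8, 10, 11, 16, 17, 19}
|A +̂ A| = 9
(Reference bound: |A +̂ A| ≥ 2|A| - 3 for |A| ≥ 2, with |A| = 5 giving ≥ 7.)

|A +̂ A| = 9


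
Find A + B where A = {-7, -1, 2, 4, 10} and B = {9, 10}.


A + B = {a + b : a ∈ A, b ∈ B}.
Enumerate all |A|·|B| = 5·2 = 10 pairs (a, b) and collect distinct sums.
a = -7: -7+9=2, -7+10=3
a = -1: -1+9=8, -1+10=9
a = 2: 2+9=11, 2+10=12
a = 4: 4+9=13, 4+10=14
a = 10: 10+9=19, 10+10=20
Collecting distinct sums: A + B = {2, 3, 8, 9, 11, 12, 13, 14, 19, 20}
|A + B| = 10

A + B = {2, 3, 8, 9, 11, 12, 13, 14, 19, 20}


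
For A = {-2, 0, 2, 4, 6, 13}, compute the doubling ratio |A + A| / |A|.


|A| = 6.
Compute A + A by enumerating all 36 pairs.
A + A = {-4, -2, 0, 2, 4, 6, 8, 10, 11, 12, 13, 15, 17, 19, 26}, so |A + A| = 15.
K = |A + A| / |A| = 15/6 = 5/2 ≈ 2.5000.
Reference: AP of size 6 gives K = 11/6 ≈ 1.8333; a fully generic set of size 6 gives K ≈ 3.5000.

|A| = 6, |A + A| = 15, K = 15/6 = 5/2.


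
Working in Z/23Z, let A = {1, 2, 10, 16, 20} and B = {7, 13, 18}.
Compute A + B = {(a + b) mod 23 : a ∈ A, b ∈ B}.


Work in Z/23Z: reduce every sum a + b modulo 23.
Enumerate all 15 pairs:
a = 1: 1+7=8, 1+13=14, 1+18=19
a = 2: 2+7=9, 2+13=15, 2+18=20
a = 10: 10+7=17, 10+13=0, 10+18=5
a = 16: 16+7=0, 16+13=6, 16+18=11
a = 20: 20+7=4, 20+13=10, 20+18=15
Distinct residues collected: {0, 4, 5, 6, 8, 9, 10, 11, 14, 15, 17, 19, 20}
|A + B| = 13 (out of 23 total residues).

A + B = {0, 4, 5, 6, 8, 9, 10, 11, 14, 15, 17, 19, 20}


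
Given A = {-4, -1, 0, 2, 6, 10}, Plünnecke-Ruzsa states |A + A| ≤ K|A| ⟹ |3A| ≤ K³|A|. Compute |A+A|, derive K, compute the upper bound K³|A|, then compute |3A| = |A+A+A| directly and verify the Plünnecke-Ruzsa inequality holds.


|A| = 6.
Step 1: Compute A + A by enumerating all 36 pairs.
A + A = {-8, -5, -4, -2, -1, 0, 1, 2, 4, 5, 6, 8, 9, 10, 12, 16, 20}, so |A + A| = 17.
Step 2: Doubling constant K = |A + A|/|A| = 17/6 = 17/6 ≈ 2.8333.
Step 3: Plünnecke-Ruzsa gives |3A| ≤ K³·|A| = (2.8333)³ · 6 ≈ 136.4722.
Step 4: Compute 3A = A + A + A directly by enumerating all triples (a,b,c) ∈ A³; |3A| = 31.
Step 5: Check 31 ≤ 136.4722? Yes ✓.

K = 17/6, Plünnecke-Ruzsa bound K³|A| ≈ 136.4722, |3A| = 31, inequality holds.


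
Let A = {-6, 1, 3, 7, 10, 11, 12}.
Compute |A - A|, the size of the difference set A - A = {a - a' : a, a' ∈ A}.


A - A = {a - a' : a, a' ∈ A}; |A| = 7.
Bounds: 2|A|-1 ≤ |A - A| ≤ |A|² - |A| + 1, i.e. 13 ≤ |A - A| ≤ 43.
Note: 0 ∈ A - A always (from a - a). The set is symmetric: if d ∈ A - A then -d ∈ A - A.
Enumerate nonzero differences d = a - a' with a > a' (then include -d):
Positive differences: {1, 2, 3, 4, 5, 6, 7, 8, 9, 10, 11, 13, 16, 17, 18}
Full difference set: {0} ∪ (positive diffs) ∪ (negative diffs).
|A - A| = 1 + 2·15 = 31 (matches direct enumeration: 31).

|A - A| = 31


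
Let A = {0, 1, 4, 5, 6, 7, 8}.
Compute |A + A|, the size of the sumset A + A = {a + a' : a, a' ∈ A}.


A + A = {a + a' : a, a' ∈ A}; |A| = 7.
General bounds: 2|A| - 1 ≤ |A + A| ≤ |A|(|A|+1)/2, i.e. 13 ≤ |A + A| ≤ 28.
Lower bound 2|A|-1 is attained iff A is an arithmetic progression.
Enumerate sums a + a' for a ≤ a' (symmetric, so this suffices):
a = 0: 0+0=0, 0+1=1, 0+4=4, 0+5=5, 0+6=6, 0+7=7, 0+8=8
a = 1: 1+1=2, 1+4=5, 1+5=6, 1+6=7, 1+7=8, 1+8=9
a = 4: 4+4=8, 4+5=9, 4+6=10, 4+7=11, 4+8=12
a = 5: 5+5=10, 5+6=11, 5+7=12, 5+8=13
a = 6: 6+6=12, 6+7=13, 6+8=14
a = 7: 7+7=14, 7+8=15
a = 8: 8+8=16
Distinct sums: {0, 1, 2, 4, 5, 6, 7, 8, 9, 10, 11, 12, 13, 14, 15, 16}
|A + A| = 16

|A + A| = 16


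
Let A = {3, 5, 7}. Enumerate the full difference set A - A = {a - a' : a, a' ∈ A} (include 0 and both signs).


A - A = {a - a' : a, a' ∈ A}.
Compute a - a' for each ordered pair (a, a'):
a = 3: 3-3=0, 3-5=-2, 3-7=-4
a = 5: 5-3=2, 5-5=0, 5-7=-2
a = 7: 7-3=4, 7-5=2, 7-7=0
Collecting distinct values (and noting 0 appears from a-a):
A - A = {-4, -2, 0, 2, 4}
|A - A| = 5

A - A = {-4, -2, 0, 2, 4}


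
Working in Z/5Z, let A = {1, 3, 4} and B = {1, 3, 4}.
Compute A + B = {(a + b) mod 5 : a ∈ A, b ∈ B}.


Work in Z/5Z: reduce every sum a + b modulo 5.
Enumerate all 9 pairs:
a = 1: 1+1=2, 1+3=4, 1+4=0
a = 3: 3+1=4, 3+3=1, 3+4=2
a = 4: 4+1=0, 4+3=2, 4+4=3
Distinct residues collected: {0, 1, 2, 3, 4}
|A + B| = 5 (out of 5 total residues).

A + B = {0, 1, 2, 3, 4}


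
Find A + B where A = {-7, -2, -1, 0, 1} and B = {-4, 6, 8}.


A + B = {a + b : a ∈ A, b ∈ B}.
Enumerate all |A|·|B| = 5·3 = 15 pairs (a, b) and collect distinct sums.
a = -7: -7+-4=-11, -7+6=-1, -7+8=1
a = -2: -2+-4=-6, -2+6=4, -2+8=6
a = -1: -1+-4=-5, -1+6=5, -1+8=7
a = 0: 0+-4=-4, 0+6=6, 0+8=8
a = 1: 1+-4=-3, 1+6=7, 1+8=9
Collecting distinct sums: A + B = {-11, -6, -5, -4, -3, -1, 1, 4, 5, 6, 7, 8, 9}
|A + B| = 13

A + B = {-11, -6, -5, -4, -3, -1, 1, 4, 5, 6, 7, 8, 9}


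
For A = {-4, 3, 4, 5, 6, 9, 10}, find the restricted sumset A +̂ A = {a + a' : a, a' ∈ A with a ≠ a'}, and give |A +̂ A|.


Restricted sumset: A +̂ A = {a + a' : a ∈ A, a' ∈ A, a ≠ a'}.
Equivalently, take A + A and drop any sum 2a that is achievable ONLY as a + a for a ∈ A (i.e. sums representable only with equal summands).
Enumerate pairs (a, a') with a < a' (symmetric, so each unordered pair gives one sum; this covers all a ≠ a'):
  -4 + 3 = -1
  -4 + 4 = 0
  -4 + 5 = 1
  -4 + 6 = 2
  -4 + 9 = 5
  -4 + 10 = 6
  3 + 4 = 7
  3 + 5 = 8
  3 + 6 = 9
  3 + 9 = 12
  3 + 10 = 13
  4 + 5 = 9
  4 + 6 = 10
  4 + 9 = 13
  4 + 10 = 14
  5 + 6 = 11
  5 + 9 = 14
  5 + 10 = 15
  6 + 9 = 15
  6 + 10 = 16
  9 + 10 = 19
Collected distinct sums: {-1, 0, 1, 2, 5, 6, 7, 8, 9, 10, 11, 12, 13, 14, 15, 16, 19}
|A +̂ A| = 17
(Reference bound: |A +̂ A| ≥ 2|A| - 3 for |A| ≥ 2, with |A| = 7 giving ≥ 11.)

|A +̂ A| = 17


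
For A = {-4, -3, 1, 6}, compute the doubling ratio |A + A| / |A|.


|A| = 4.
Compute A + A by enumerating all 16 pairs.
A + A = {-8, -7, -6, -3, -2, 2, 3, 7, 12}, so |A + A| = 9.
K = |A + A| / |A| = 9/4 (already in lowest terms) ≈ 2.2500.
Reference: AP of size 4 gives K = 7/4 ≈ 1.7500; a fully generic set of size 4 gives K ≈ 2.5000.

|A| = 4, |A + A| = 9, K = 9/4.


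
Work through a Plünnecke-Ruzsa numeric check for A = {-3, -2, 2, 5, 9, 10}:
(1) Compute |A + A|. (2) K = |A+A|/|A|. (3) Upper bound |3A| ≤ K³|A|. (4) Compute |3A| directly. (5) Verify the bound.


|A| = 6.
Step 1: Compute A + A by enumerating all 36 pairs.
A + A = {-6, -5, -4, -1, 0, 2, 3, 4, 6, 7, 8, 10, 11, 12, 14, 15, 18, 19, 20}, so |A + A| = 19.
Step 2: Doubling constant K = |A + A|/|A| = 19/6 = 19/6 ≈ 3.1667.
Step 3: Plünnecke-Ruzsa gives |3A| ≤ K³·|A| = (3.1667)³ · 6 ≈ 190.5278.
Step 4: Compute 3A = A + A + A directly by enumerating all triples (a,b,c) ∈ A³; |3A| = 38.
Step 5: Check 38 ≤ 190.5278? Yes ✓.

K = 19/6, Plünnecke-Ruzsa bound K³|A| ≈ 190.5278, |3A| = 38, inequality holds.


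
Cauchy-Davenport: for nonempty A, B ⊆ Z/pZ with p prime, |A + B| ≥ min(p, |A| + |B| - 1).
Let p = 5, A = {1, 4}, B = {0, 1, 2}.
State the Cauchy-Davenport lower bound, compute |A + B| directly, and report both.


Cauchy-Davenport: |A + B| ≥ min(p, |A| + |B| - 1) for A, B nonempty in Z/pZ.
|A| = 2, |B| = 3, p = 5.
CD lower bound = min(5, 2 + 3 - 1) = min(5, 4) = 4.
Compute A + B mod 5 directly:
a = 1: 1+0=1, 1+1=2, 1+2=3
a = 4: 4+0=4, 4+1=0, 4+2=1
A + B = {0, 1, 2, 3, 4}, so |A + B| = 5.
Verify: 5 ≥ 4? Yes ✓.

CD lower bound = 4, actual |A + B| = 5.


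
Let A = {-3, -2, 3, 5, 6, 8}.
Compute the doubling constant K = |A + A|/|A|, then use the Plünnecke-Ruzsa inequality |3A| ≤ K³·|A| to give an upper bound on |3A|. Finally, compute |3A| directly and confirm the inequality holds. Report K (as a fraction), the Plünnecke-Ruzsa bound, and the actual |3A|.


|A| = 6.
Step 1: Compute A + A by enumerating all 36 pairs.
A + A = {-6, -5, -4, 0, 1, 2, 3, 4, 5, 6, 8, 9, 10, 11, 12, 13, 14, 16}, so |A + A| = 18.
Step 2: Doubling constant K = |A + A|/|A| = 18/6 = 18/6 ≈ 3.0000.
Step 3: Plünnecke-Ruzsa gives |3A| ≤ K³·|A| = (3.0000)³ · 6 ≈ 162.0000.
Step 4: Compute 3A = A + A + A directly by enumerating all triples (a,b,c) ∈ A³; |3A| = 31.
Step 5: Check 31 ≤ 162.0000? Yes ✓.

K = 18/6, Plünnecke-Ruzsa bound K³|A| ≈ 162.0000, |3A| = 31, inequality holds.


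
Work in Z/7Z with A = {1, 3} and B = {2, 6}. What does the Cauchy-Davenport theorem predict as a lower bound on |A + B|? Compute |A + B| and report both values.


Cauchy-Davenport: |A + B| ≥ min(p, |A| + |B| - 1) for A, B nonempty in Z/pZ.
|A| = 2, |B| = 2, p = 7.
CD lower bound = min(7, 2 + 2 - 1) = min(7, 3) = 3.
Compute A + B mod 7 directly:
a = 1: 1+2=3, 1+6=0
a = 3: 3+2=5, 3+6=2
A + B = {0, 2, 3, 5}, so |A + B| = 4.
Verify: 4 ≥ 3? Yes ✓.

CD lower bound = 3, actual |A + B| = 4.


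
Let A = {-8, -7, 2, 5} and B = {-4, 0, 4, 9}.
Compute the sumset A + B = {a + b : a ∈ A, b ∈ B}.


A + B = {a + b : a ∈ A, b ∈ B}.
Enumerate all |A|·|B| = 4·4 = 16 pairs (a, b) and collect distinct sums.
a = -8: -8+-4=-12, -8+0=-8, -8+4=-4, -8+9=1
a = -7: -7+-4=-11, -7+0=-7, -7+4=-3, -7+9=2
a = 2: 2+-4=-2, 2+0=2, 2+4=6, 2+9=11
a = 5: 5+-4=1, 5+0=5, 5+4=9, 5+9=14
Collecting distinct sums: A + B = {-12, -11, -8, -7, -4, -3, -2, 1, 2, 5, 6, 9, 11, 14}
|A + B| = 14

A + B = {-12, -11, -8, -7, -4, -3, -2, 1, 2, 5, 6, 9, 11, 14}


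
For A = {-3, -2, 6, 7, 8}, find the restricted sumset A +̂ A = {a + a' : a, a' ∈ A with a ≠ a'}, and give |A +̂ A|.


Restricted sumset: A +̂ A = {a + a' : a ∈ A, a' ∈ A, a ≠ a'}.
Equivalently, take A + A and drop any sum 2a that is achievable ONLY as a + a for a ∈ A (i.e. sums representable only with equal summands).
Enumerate pairs (a, a') with a < a' (symmetric, so each unordered pair gives one sum; this covers all a ≠ a'):
  -3 + -2 = -5
  -3 + 6 = 3
  -3 + 7 = 4
  -3 + 8 = 5
  -2 + 6 = 4
  -2 + 7 = 5
  -2 + 8 = 6
  6 + 7 = 13
  6 + 8 = 14
  7 + 8 = 15
Collected distinct sums: {-5, 3, 4, 5, 6, 13, 14, 15}
|A +̂ A| = 8
(Reference bound: |A +̂ A| ≥ 2|A| - 3 for |A| ≥ 2, with |A| = 5 giving ≥ 7.)

|A +̂ A| = 8


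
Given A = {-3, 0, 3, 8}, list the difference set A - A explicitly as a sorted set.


A - A = {a - a' : a, a' ∈ A}.
Compute a - a' for each ordered pair (a, a'):
a = -3: -3--3=0, -3-0=-3, -3-3=-6, -3-8=-11
a = 0: 0--3=3, 0-0=0, 0-3=-3, 0-8=-8
a = 3: 3--3=6, 3-0=3, 3-3=0, 3-8=-5
a = 8: 8--3=11, 8-0=8, 8-3=5, 8-8=0
Collecting distinct values (and noting 0 appears from a-a):
A - A = {-11, -8, -6, -5, -3, 0, 3, 5, 6, 8, 11}
|A - A| = 11

A - A = {-11, -8, -6, -5, -3, 0, 3, 5, 6, 8, 11}


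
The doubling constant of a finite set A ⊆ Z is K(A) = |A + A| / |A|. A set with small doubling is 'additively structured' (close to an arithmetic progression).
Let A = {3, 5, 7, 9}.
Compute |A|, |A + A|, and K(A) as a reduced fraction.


|A| = 4.
Compute A + A by enumerating all 16 pairs.
A + A = {6, 8, 10, 12, 14, 16, 18}, so |A + A| = 7.
K = |A + A| / |A| = 7/4 (already in lowest terms) ≈ 1.7500.
Reference: AP of size 4 gives K = 7/4 ≈ 1.7500; a fully generic set of size 4 gives K ≈ 2.5000.

|A| = 4, |A + A| = 7, K = 7/4.


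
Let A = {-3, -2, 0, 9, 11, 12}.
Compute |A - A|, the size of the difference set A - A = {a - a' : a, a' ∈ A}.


A - A = {a - a' : a, a' ∈ A}; |A| = 6.
Bounds: 2|A|-1 ≤ |A - A| ≤ |A|² - |A| + 1, i.e. 11 ≤ |A - A| ≤ 31.
Note: 0 ∈ A - A always (from a - a). The set is symmetric: if d ∈ A - A then -d ∈ A - A.
Enumerate nonzero differences d = a - a' with a > a' (then include -d):
Positive differences: {1, 2, 3, 9, 11, 12, 13, 14, 15}
Full difference set: {0} ∪ (positive diffs) ∪ (negative diffs).
|A - A| = 1 + 2·9 = 19 (matches direct enumeration: 19).

|A - A| = 19


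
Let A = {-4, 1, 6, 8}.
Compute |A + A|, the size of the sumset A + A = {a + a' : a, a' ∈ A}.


A + A = {a + a' : a, a' ∈ A}; |A| = 4.
General bounds: 2|A| - 1 ≤ |A + A| ≤ |A|(|A|+1)/2, i.e. 7 ≤ |A + A| ≤ 10.
Lower bound 2|A|-1 is attained iff A is an arithmetic progression.
Enumerate sums a + a' for a ≤ a' (symmetric, so this suffices):
a = -4: -4+-4=-8, -4+1=-3, -4+6=2, -4+8=4
a = 1: 1+1=2, 1+6=7, 1+8=9
a = 6: 6+6=12, 6+8=14
a = 8: 8+8=16
Distinct sums: {-8, -3, 2, 4, 7, 9, 12, 14, 16}
|A + A| = 9

|A + A| = 9


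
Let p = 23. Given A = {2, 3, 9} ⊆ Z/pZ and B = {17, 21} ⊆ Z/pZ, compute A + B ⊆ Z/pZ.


Work in Z/23Z: reduce every sum a + b modulo 23.
Enumerate all 6 pairs:
a = 2: 2+17=19, 2+21=0
a = 3: 3+17=20, 3+21=1
a = 9: 9+17=3, 9+21=7
Distinct residues collected: {0, 1, 3, 7, 19, 20}
|A + B| = 6 (out of 23 total residues).

A + B = {0, 1, 3, 7, 19, 20}


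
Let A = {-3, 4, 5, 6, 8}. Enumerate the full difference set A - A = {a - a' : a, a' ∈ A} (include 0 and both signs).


A - A = {a - a' : a, a' ∈ A}.
Compute a - a' for each ordered pair (a, a'):
a = -3: -3--3=0, -3-4=-7, -3-5=-8, -3-6=-9, -3-8=-11
a = 4: 4--3=7, 4-4=0, 4-5=-1, 4-6=-2, 4-8=-4
a = 5: 5--3=8, 5-4=1, 5-5=0, 5-6=-1, 5-8=-3
a = 6: 6--3=9, 6-4=2, 6-5=1, 6-6=0, 6-8=-2
a = 8: 8--3=11, 8-4=4, 8-5=3, 8-6=2, 8-8=0
Collecting distinct values (and noting 0 appears from a-a):
A - A = {-11, -9, -8, -7, -4, -3, -2, -1, 0, 1, 2, 3, 4, 7, 8, 9, 11}
|A - A| = 17

A - A = {-11, -9, -8, -7, -4, -3, -2, -1, 0, 1, 2, 3, 4, 7, 8, 9, 11}


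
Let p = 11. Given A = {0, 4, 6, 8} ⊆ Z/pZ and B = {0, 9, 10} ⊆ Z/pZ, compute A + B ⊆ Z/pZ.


Work in Z/11Z: reduce every sum a + b modulo 11.
Enumerate all 12 pairs:
a = 0: 0+0=0, 0+9=9, 0+10=10
a = 4: 4+0=4, 4+9=2, 4+10=3
a = 6: 6+0=6, 6+9=4, 6+10=5
a = 8: 8+0=8, 8+9=6, 8+10=7
Distinct residues collected: {0, 2, 3, 4, 5, 6, 7, 8, 9, 10}
|A + B| = 10 (out of 11 total residues).

A + B = {0, 2, 3, 4, 5, 6, 7, 8, 9, 10}


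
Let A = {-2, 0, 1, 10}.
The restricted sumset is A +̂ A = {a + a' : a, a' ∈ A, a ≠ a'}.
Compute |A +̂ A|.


Restricted sumset: A +̂ A = {a + a' : a ∈ A, a' ∈ A, a ≠ a'}.
Equivalently, take A + A and drop any sum 2a that is achievable ONLY as a + a for a ∈ A (i.e. sums representable only with equal summands).
Enumerate pairs (a, a') with a < a' (symmetric, so each unordered pair gives one sum; this covers all a ≠ a'):
  -2 + 0 = -2
  -2 + 1 = -1
  -2 + 10 = 8
  0 + 1 = 1
  0 + 10 = 10
  1 + 10 = 11
Collected distinct sums: {-2, -1, 1, 8, 10, 11}
|A +̂ A| = 6
(Reference bound: |A +̂ A| ≥ 2|A| - 3 for |A| ≥ 2, with |A| = 4 giving ≥ 5.)

|A +̂ A| = 6


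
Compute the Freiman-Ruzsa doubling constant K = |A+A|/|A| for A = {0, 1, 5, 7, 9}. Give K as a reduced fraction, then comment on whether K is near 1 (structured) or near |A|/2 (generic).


|A| = 5.
Compute A + A by enumerating all 25 pairs.
A + A = {0, 1, 2, 5, 6, 7, 8, 9, 10, 12, 14, 16, 18}, so |A + A| = 13.
K = |A + A| / |A| = 13/5 (already in lowest terms) ≈ 2.6000.
Reference: AP of size 5 gives K = 9/5 ≈ 1.8000; a fully generic set of size 5 gives K ≈ 3.0000.

|A| = 5, |A + A| = 13, K = 13/5.


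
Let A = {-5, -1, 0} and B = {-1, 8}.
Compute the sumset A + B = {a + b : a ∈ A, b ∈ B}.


A + B = {a + b : a ∈ A, b ∈ B}.
Enumerate all |A|·|B| = 3·2 = 6 pairs (a, b) and collect distinct sums.
a = -5: -5+-1=-6, -5+8=3
a = -1: -1+-1=-2, -1+8=7
a = 0: 0+-1=-1, 0+8=8
Collecting distinct sums: A + B = {-6, -2, -1, 3, 7, 8}
|A + B| = 6

A + B = {-6, -2, -1, 3, 7, 8}


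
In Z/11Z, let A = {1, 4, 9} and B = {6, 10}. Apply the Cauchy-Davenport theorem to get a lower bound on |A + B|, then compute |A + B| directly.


Cauchy-Davenport: |A + B| ≥ min(p, |A| + |B| - 1) for A, B nonempty in Z/pZ.
|A| = 3, |B| = 2, p = 11.
CD lower bound = min(11, 3 + 2 - 1) = min(11, 4) = 4.
Compute A + B mod 11 directly:
a = 1: 1+6=7, 1+10=0
a = 4: 4+6=10, 4+10=3
a = 9: 9+6=4, 9+10=8
A + B = {0, 3, 4, 7, 8, 10}, so |A + B| = 6.
Verify: 6 ≥ 4? Yes ✓.

CD lower bound = 4, actual |A + B| = 6.


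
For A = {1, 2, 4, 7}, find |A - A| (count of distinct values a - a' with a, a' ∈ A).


A - A = {a - a' : a, a' ∈ A}; |A| = 4.
Bounds: 2|A|-1 ≤ |A - A| ≤ |A|² - |A| + 1, i.e. 7 ≤ |A - A| ≤ 13.
Note: 0 ∈ A - A always (from a - a). The set is symmetric: if d ∈ A - A then -d ∈ A - A.
Enumerate nonzero differences d = a - a' with a > a' (then include -d):
Positive differences: {1, 2, 3, 5, 6}
Full difference set: {0} ∪ (positive diffs) ∪ (negative diffs).
|A - A| = 1 + 2·5 = 11 (matches direct enumeration: 11).

|A - A| = 11


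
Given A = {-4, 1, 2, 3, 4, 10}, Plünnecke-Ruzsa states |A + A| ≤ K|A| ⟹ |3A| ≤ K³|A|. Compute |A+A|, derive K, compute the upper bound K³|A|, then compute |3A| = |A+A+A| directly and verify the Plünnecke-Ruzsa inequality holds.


|A| = 6.
Step 1: Compute A + A by enumerating all 36 pairs.
A + A = {-8, -3, -2, -1, 0, 2, 3, 4, 5, 6, 7, 8, 11, 12, 13, 14, 20}, so |A + A| = 17.
Step 2: Doubling constant K = |A + A|/|A| = 17/6 = 17/6 ≈ 2.8333.
Step 3: Plünnecke-Ruzsa gives |3A| ≤ K³·|A| = (2.8333)³ · 6 ≈ 136.4722.
Step 4: Compute 3A = A + A + A directly by enumerating all triples (a,b,c) ∈ A³; |3A| = 31.
Step 5: Check 31 ≤ 136.4722? Yes ✓.

K = 17/6, Plünnecke-Ruzsa bound K³|A| ≈ 136.4722, |3A| = 31, inequality holds.


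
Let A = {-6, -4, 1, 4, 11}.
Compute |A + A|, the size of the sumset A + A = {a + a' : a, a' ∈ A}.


A + A = {a + a' : a, a' ∈ A}; |A| = 5.
General bounds: 2|A| - 1 ≤ |A + A| ≤ |A|(|A|+1)/2, i.e. 9 ≤ |A + A| ≤ 15.
Lower bound 2|A|-1 is attained iff A is an arithmetic progression.
Enumerate sums a + a' for a ≤ a' (symmetric, so this suffices):
a = -6: -6+-6=-12, -6+-4=-10, -6+1=-5, -6+4=-2, -6+11=5
a = -4: -4+-4=-8, -4+1=-3, -4+4=0, -4+11=7
a = 1: 1+1=2, 1+4=5, 1+11=12
a = 4: 4+4=8, 4+11=15
a = 11: 11+11=22
Distinct sums: {-12, -10, -8, -5, -3, -2, 0, 2, 5, 7, 8, 12, 15, 22}
|A + A| = 14

|A + A| = 14


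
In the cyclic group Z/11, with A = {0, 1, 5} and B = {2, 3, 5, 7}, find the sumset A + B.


Work in Z/11Z: reduce every sum a + b modulo 11.
Enumerate all 12 pairs:
a = 0: 0+2=2, 0+3=3, 0+5=5, 0+7=7
a = 1: 1+2=3, 1+3=4, 1+5=6, 1+7=8
a = 5: 5+2=7, 5+3=8, 5+5=10, 5+7=1
Distinct residues collected: {1, 2, 3, 4, 5, 6, 7, 8, 10}
|A + B| = 9 (out of 11 total residues).

A + B = {1, 2, 3, 4, 5, 6, 7, 8, 10}


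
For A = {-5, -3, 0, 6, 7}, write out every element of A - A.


A - A = {a - a' : a, a' ∈ A}.
Compute a - a' for each ordered pair (a, a'):
a = -5: -5--5=0, -5--3=-2, -5-0=-5, -5-6=-11, -5-7=-12
a = -3: -3--5=2, -3--3=0, -3-0=-3, -3-6=-9, -3-7=-10
a = 0: 0--5=5, 0--3=3, 0-0=0, 0-6=-6, 0-7=-7
a = 6: 6--5=11, 6--3=9, 6-0=6, 6-6=0, 6-7=-1
a = 7: 7--5=12, 7--3=10, 7-0=7, 7-6=1, 7-7=0
Collecting distinct values (and noting 0 appears from a-a):
A - A = {-12, -11, -10, -9, -7, -6, -5, -3, -2, -1, 0, 1, 2, 3, 5, 6, 7, 9, 10, 11, 12}
|A - A| = 21

A - A = {-12, -11, -10, -9, -7, -6, -5, -3, -2, -1, 0, 1, 2, 3, 5, 6, 7, 9, 10, 11, 12}


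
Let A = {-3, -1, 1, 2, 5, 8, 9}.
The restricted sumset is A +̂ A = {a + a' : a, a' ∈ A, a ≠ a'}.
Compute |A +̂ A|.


Restricted sumset: A +̂ A = {a + a' : a ∈ A, a' ∈ A, a ≠ a'}.
Equivalently, take A + A and drop any sum 2a that is achievable ONLY as a + a for a ∈ A (i.e. sums representable only with equal summands).
Enumerate pairs (a, a') with a < a' (symmetric, so each unordered pair gives one sum; this covers all a ≠ a'):
  -3 + -1 = -4
  -3 + 1 = -2
  -3 + 2 = -1
  -3 + 5 = 2
  -3 + 8 = 5
  -3 + 9 = 6
  -1 + 1 = 0
  -1 + 2 = 1
  -1 + 5 = 4
  -1 + 8 = 7
  -1 + 9 = 8
  1 + 2 = 3
  1 + 5 = 6
  1 + 8 = 9
  1 + 9 = 10
  2 + 5 = 7
  2 + 8 = 10
  2 + 9 = 11
  5 + 8 = 13
  5 + 9 = 14
  8 + 9 = 17
Collected distinct sums: {-4, -2, -1, 0, 1, 2, 3, 4, 5, 6, 7, 8, 9, 10, 11, 13, 14, 17}
|A +̂ A| = 18
(Reference bound: |A +̂ A| ≥ 2|A| - 3 for |A| ≥ 2, with |A| = 7 giving ≥ 11.)

|A +̂ A| = 18


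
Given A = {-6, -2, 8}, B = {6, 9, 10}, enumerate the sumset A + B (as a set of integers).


A + B = {a + b : a ∈ A, b ∈ B}.
Enumerate all |A|·|B| = 3·3 = 9 pairs (a, b) and collect distinct sums.
a = -6: -6+6=0, -6+9=3, -6+10=4
a = -2: -2+6=4, -2+9=7, -2+10=8
a = 8: 8+6=14, 8+9=17, 8+10=18
Collecting distinct sums: A + B = {0, 3, 4, 7, 8, 14, 17, 18}
|A + B| = 8

A + B = {0, 3, 4, 7, 8, 14, 17, 18}


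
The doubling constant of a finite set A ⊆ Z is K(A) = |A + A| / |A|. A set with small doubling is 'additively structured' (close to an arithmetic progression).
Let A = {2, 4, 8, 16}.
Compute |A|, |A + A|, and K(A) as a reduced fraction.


|A| = 4.
Compute A + A by enumerating all 16 pairs.
A + A = {4, 6, 8, 10, 12, 16, 18, 20, 24, 32}, so |A + A| = 10.
K = |A + A| / |A| = 10/4 = 5/2 ≈ 2.5000.
Reference: AP of size 4 gives K = 7/4 ≈ 1.7500; a fully generic set of size 4 gives K ≈ 2.5000.

|A| = 4, |A + A| = 10, K = 10/4 = 5/2.


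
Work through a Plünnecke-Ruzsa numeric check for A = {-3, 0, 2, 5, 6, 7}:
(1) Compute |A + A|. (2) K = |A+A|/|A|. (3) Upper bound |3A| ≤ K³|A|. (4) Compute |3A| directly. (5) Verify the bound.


|A| = 6.
Step 1: Compute A + A by enumerating all 36 pairs.
A + A = {-6, -3, -1, 0, 2, 3, 4, 5, 6, 7, 8, 9, 10, 11, 12, 13, 14}, so |A + A| = 17.
Step 2: Doubling constant K = |A + A|/|A| = 17/6 = 17/6 ≈ 2.8333.
Step 3: Plünnecke-Ruzsa gives |3A| ≤ K³·|A| = (2.8333)³ · 6 ≈ 136.4722.
Step 4: Compute 3A = A + A + A directly by enumerating all triples (a,b,c) ∈ A³; |3A| = 27.
Step 5: Check 27 ≤ 136.4722? Yes ✓.

K = 17/6, Plünnecke-Ruzsa bound K³|A| ≈ 136.4722, |3A| = 27, inequality holds.


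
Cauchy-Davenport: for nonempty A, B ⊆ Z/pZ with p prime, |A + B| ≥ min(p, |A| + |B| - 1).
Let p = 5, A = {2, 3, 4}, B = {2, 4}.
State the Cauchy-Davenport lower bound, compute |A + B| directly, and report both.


Cauchy-Davenport: |A + B| ≥ min(p, |A| + |B| - 1) for A, B nonempty in Z/pZ.
|A| = 3, |B| = 2, p = 5.
CD lower bound = min(5, 3 + 2 - 1) = min(5, 4) = 4.
Compute A + B mod 5 directly:
a = 2: 2+2=4, 2+4=1
a = 3: 3+2=0, 3+4=2
a = 4: 4+2=1, 4+4=3
A + B = {0, 1, 2, 3, 4}, so |A + B| = 5.
Verify: 5 ≥ 4? Yes ✓.

CD lower bound = 4, actual |A + B| = 5.


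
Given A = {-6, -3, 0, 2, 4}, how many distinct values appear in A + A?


A + A = {a + a' : a, a' ∈ A}; |A| = 5.
General bounds: 2|A| - 1 ≤ |A + A| ≤ |A|(|A|+1)/2, i.e. 9 ≤ |A + A| ≤ 15.
Lower bound 2|A|-1 is attained iff A is an arithmetic progression.
Enumerate sums a + a' for a ≤ a' (symmetric, so this suffices):
a = -6: -6+-6=-12, -6+-3=-9, -6+0=-6, -6+2=-4, -6+4=-2
a = -3: -3+-3=-6, -3+0=-3, -3+2=-1, -3+4=1
a = 0: 0+0=0, 0+2=2, 0+4=4
a = 2: 2+2=4, 2+4=6
a = 4: 4+4=8
Distinct sums: {-12, -9, -6, -4, -3, -2, -1, 0, 1, 2, 4, 6, 8}
|A + A| = 13

|A + A| = 13


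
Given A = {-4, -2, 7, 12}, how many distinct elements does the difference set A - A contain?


A - A = {a - a' : a, a' ∈ A}; |A| = 4.
Bounds: 2|A|-1 ≤ |A - A| ≤ |A|² - |A| + 1, i.e. 7 ≤ |A - A| ≤ 13.
Note: 0 ∈ A - A always (from a - a). The set is symmetric: if d ∈ A - A then -d ∈ A - A.
Enumerate nonzero differences d = a - a' with a > a' (then include -d):
Positive differences: {2, 5, 9, 11, 14, 16}
Full difference set: {0} ∪ (positive diffs) ∪ (negative diffs).
|A - A| = 1 + 2·6 = 13 (matches direct enumeration: 13).

|A - A| = 13


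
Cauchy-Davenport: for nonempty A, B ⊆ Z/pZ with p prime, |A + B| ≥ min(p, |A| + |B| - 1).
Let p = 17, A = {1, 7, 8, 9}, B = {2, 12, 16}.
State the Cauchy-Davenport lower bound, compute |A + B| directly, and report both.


Cauchy-Davenport: |A + B| ≥ min(p, |A| + |B| - 1) for A, B nonempty in Z/pZ.
|A| = 4, |B| = 3, p = 17.
CD lower bound = min(17, 4 + 3 - 1) = min(17, 6) = 6.
Compute A + B mod 17 directly:
a = 1: 1+2=3, 1+12=13, 1+16=0
a = 7: 7+2=9, 7+12=2, 7+16=6
a = 8: 8+2=10, 8+12=3, 8+16=7
a = 9: 9+2=11, 9+12=4, 9+16=8
A + B = {0, 2, 3, 4, 6, 7, 8, 9, 10, 11, 13}, so |A + B| = 11.
Verify: 11 ≥ 6? Yes ✓.

CD lower bound = 6, actual |A + B| = 11.


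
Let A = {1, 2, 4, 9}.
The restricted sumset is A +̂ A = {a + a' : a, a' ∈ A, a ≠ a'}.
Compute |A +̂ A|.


Restricted sumset: A +̂ A = {a + a' : a ∈ A, a' ∈ A, a ≠ a'}.
Equivalently, take A + A and drop any sum 2a that is achievable ONLY as a + a for a ∈ A (i.e. sums representable only with equal summands).
Enumerate pairs (a, a') with a < a' (symmetric, so each unordered pair gives one sum; this covers all a ≠ a'):
  1 + 2 = 3
  1 + 4 = 5
  1 + 9 = 10
  2 + 4 = 6
  2 + 9 = 11
  4 + 9 = 13
Collected distinct sums: {3, 5, 6, 10, 11, 13}
|A +̂ A| = 6
(Reference bound: |A +̂ A| ≥ 2|A| - 3 for |A| ≥ 2, with |A| = 4 giving ≥ 5.)

|A +̂ A| = 6


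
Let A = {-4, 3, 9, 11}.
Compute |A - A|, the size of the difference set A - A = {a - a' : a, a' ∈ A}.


A - A = {a - a' : a, a' ∈ A}; |A| = 4.
Bounds: 2|A|-1 ≤ |A - A| ≤ |A|² - |A| + 1, i.e. 7 ≤ |A - A| ≤ 13.
Note: 0 ∈ A - A always (from a - a). The set is symmetric: if d ∈ A - A then -d ∈ A - A.
Enumerate nonzero differences d = a - a' with a > a' (then include -d):
Positive differences: {2, 6, 7, 8, 13, 15}
Full difference set: {0} ∪ (positive diffs) ∪ (negative diffs).
|A - A| = 1 + 2·6 = 13 (matches direct enumeration: 13).

|A - A| = 13


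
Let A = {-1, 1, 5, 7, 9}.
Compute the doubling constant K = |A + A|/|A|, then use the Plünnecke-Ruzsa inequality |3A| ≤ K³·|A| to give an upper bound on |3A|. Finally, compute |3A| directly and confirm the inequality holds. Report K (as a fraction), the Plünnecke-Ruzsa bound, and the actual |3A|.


|A| = 5.
Step 1: Compute A + A by enumerating all 25 pairs.
A + A = {-2, 0, 2, 4, 6, 8, 10, 12, 14, 16, 18}, so |A + A| = 11.
Step 2: Doubling constant K = |A + A|/|A| = 11/5 = 11/5 ≈ 2.2000.
Step 3: Plünnecke-Ruzsa gives |3A| ≤ K³·|A| = (2.2000)³ · 5 ≈ 53.2400.
Step 4: Compute 3A = A + A + A directly by enumerating all triples (a,b,c) ∈ A³; |3A| = 16.
Step 5: Check 16 ≤ 53.2400? Yes ✓.

K = 11/5, Plünnecke-Ruzsa bound K³|A| ≈ 53.2400, |3A| = 16, inequality holds.


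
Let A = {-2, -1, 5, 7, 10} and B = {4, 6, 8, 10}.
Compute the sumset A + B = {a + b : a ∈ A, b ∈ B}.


A + B = {a + b : a ∈ A, b ∈ B}.
Enumerate all |A|·|B| = 5·4 = 20 pairs (a, b) and collect distinct sums.
a = -2: -2+4=2, -2+6=4, -2+8=6, -2+10=8
a = -1: -1+4=3, -1+6=5, -1+8=7, -1+10=9
a = 5: 5+4=9, 5+6=11, 5+8=13, 5+10=15
a = 7: 7+4=11, 7+6=13, 7+8=15, 7+10=17
a = 10: 10+4=14, 10+6=16, 10+8=18, 10+10=20
Collecting distinct sums: A + B = {2, 3, 4, 5, 6, 7, 8, 9, 11, 13, 14, 15, 16, 17, 18, 20}
|A + B| = 16

A + B = {2, 3, 4, 5, 6, 7, 8, 9, 11, 13, 14, 15, 16, 17, 18, 20}


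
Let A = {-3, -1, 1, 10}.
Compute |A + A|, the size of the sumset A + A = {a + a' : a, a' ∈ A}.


A + A = {a + a' : a, a' ∈ A}; |A| = 4.
General bounds: 2|A| - 1 ≤ |A + A| ≤ |A|(|A|+1)/2, i.e. 7 ≤ |A + A| ≤ 10.
Lower bound 2|A|-1 is attained iff A is an arithmetic progression.
Enumerate sums a + a' for a ≤ a' (symmetric, so this suffices):
a = -3: -3+-3=-6, -3+-1=-4, -3+1=-2, -3+10=7
a = -1: -1+-1=-2, -1+1=0, -1+10=9
a = 1: 1+1=2, 1+10=11
a = 10: 10+10=20
Distinct sums: {-6, -4, -2, 0, 2, 7, 9, 11, 20}
|A + A| = 9

|A + A| = 9


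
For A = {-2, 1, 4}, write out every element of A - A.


A - A = {a - a' : a, a' ∈ A}.
Compute a - a' for each ordered pair (a, a'):
a = -2: -2--2=0, -2-1=-3, -2-4=-6
a = 1: 1--2=3, 1-1=0, 1-4=-3
a = 4: 4--2=6, 4-1=3, 4-4=0
Collecting distinct values (and noting 0 appears from a-a):
A - A = {-6, -3, 0, 3, 6}
|A - A| = 5

A - A = {-6, -3, 0, 3, 6}


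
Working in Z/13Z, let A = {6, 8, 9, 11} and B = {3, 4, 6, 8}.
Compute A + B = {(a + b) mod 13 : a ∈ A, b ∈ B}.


Work in Z/13Z: reduce every sum a + b modulo 13.
Enumerate all 16 pairs:
a = 6: 6+3=9, 6+4=10, 6+6=12, 6+8=1
a = 8: 8+3=11, 8+4=12, 8+6=1, 8+8=3
a = 9: 9+3=12, 9+4=0, 9+6=2, 9+8=4
a = 11: 11+3=1, 11+4=2, 11+6=4, 11+8=6
Distinct residues collected: {0, 1, 2, 3, 4, 6, 9, 10, 11, 12}
|A + B| = 10 (out of 13 total residues).

A + B = {0, 1, 2, 3, 4, 6, 9, 10, 11, 12}


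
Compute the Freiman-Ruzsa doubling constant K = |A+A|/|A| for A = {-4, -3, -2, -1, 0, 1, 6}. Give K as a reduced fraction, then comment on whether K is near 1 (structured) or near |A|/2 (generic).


|A| = 7.
Compute A + A by enumerating all 49 pairs.
A + A = {-8, -7, -6, -5, -4, -3, -2, -1, 0, 1, 2, 3, 4, 5, 6, 7, 12}, so |A + A| = 17.
K = |A + A| / |A| = 17/7 (already in lowest terms) ≈ 2.4286.
Reference: AP of size 7 gives K = 13/7 ≈ 1.8571; a fully generic set of size 7 gives K ≈ 4.0000.

|A| = 7, |A + A| = 17, K = 17/7.


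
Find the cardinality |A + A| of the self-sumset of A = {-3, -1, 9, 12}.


A + A = {a + a' : a, a' ∈ A}; |A| = 4.
General bounds: 2|A| - 1 ≤ |A + A| ≤ |A|(|A|+1)/2, i.e. 7 ≤ |A + A| ≤ 10.
Lower bound 2|A|-1 is attained iff A is an arithmetic progression.
Enumerate sums a + a' for a ≤ a' (symmetric, so this suffices):
a = -3: -3+-3=-6, -3+-1=-4, -3+9=6, -3+12=9
a = -1: -1+-1=-2, -1+9=8, -1+12=11
a = 9: 9+9=18, 9+12=21
a = 12: 12+12=24
Distinct sums: {-6, -4, -2, 6, 8, 9, 11, 18, 21, 24}
|A + A| = 10

|A + A| = 10


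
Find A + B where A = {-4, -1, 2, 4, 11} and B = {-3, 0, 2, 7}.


A + B = {a + b : a ∈ A, b ∈ B}.
Enumerate all |A|·|B| = 5·4 = 20 pairs (a, b) and collect distinct sums.
a = -4: -4+-3=-7, -4+0=-4, -4+2=-2, -4+7=3
a = -1: -1+-3=-4, -1+0=-1, -1+2=1, -1+7=6
a = 2: 2+-3=-1, 2+0=2, 2+2=4, 2+7=9
a = 4: 4+-3=1, 4+0=4, 4+2=6, 4+7=11
a = 11: 11+-3=8, 11+0=11, 11+2=13, 11+7=18
Collecting distinct sums: A + B = {-7, -4, -2, -1, 1, 2, 3, 4, 6, 8, 9, 11, 13, 18}
|A + B| = 14

A + B = {-7, -4, -2, -1, 1, 2, 3, 4, 6, 8, 9, 11, 13, 18}


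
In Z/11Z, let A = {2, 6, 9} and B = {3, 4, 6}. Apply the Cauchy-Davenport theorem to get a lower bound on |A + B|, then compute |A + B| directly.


Cauchy-Davenport: |A + B| ≥ min(p, |A| + |B| - 1) for A, B nonempty in Z/pZ.
|A| = 3, |B| = 3, p = 11.
CD lower bound = min(11, 3 + 3 - 1) = min(11, 5) = 5.
Compute A + B mod 11 directly:
a = 2: 2+3=5, 2+4=6, 2+6=8
a = 6: 6+3=9, 6+4=10, 6+6=1
a = 9: 9+3=1, 9+4=2, 9+6=4
A + B = {1, 2, 4, 5, 6, 8, 9, 10}, so |A + B| = 8.
Verify: 8 ≥ 5? Yes ✓.

CD lower bound = 5, actual |A + B| = 8.


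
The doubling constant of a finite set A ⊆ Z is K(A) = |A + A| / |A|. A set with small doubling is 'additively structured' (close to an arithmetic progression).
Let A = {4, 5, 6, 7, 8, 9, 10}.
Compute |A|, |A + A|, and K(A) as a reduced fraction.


|A| = 7.
Compute A + A by enumerating all 49 pairs.
A + A = {8, 9, 10, 11, 12, 13, 14, 15, 16, 17, 18, 19, 20}, so |A + A| = 13.
K = |A + A| / |A| = 13/7 (already in lowest terms) ≈ 1.8571.
Reference: AP of size 7 gives K = 13/7 ≈ 1.8571; a fully generic set of size 7 gives K ≈ 4.0000.

|A| = 7, |A + A| = 13, K = 13/7.


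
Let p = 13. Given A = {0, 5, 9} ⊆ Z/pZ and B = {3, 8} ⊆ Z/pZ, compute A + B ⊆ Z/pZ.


Work in Z/13Z: reduce every sum a + b modulo 13.
Enumerate all 6 pairs:
a = 0: 0+3=3, 0+8=8
a = 5: 5+3=8, 5+8=0
a = 9: 9+3=12, 9+8=4
Distinct residues collected: {0, 3, 4, 8, 12}
|A + B| = 5 (out of 13 total residues).

A + B = {0, 3, 4, 8, 12}


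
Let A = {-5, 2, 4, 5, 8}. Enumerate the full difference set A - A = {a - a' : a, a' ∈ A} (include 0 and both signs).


A - A = {a - a' : a, a' ∈ A}.
Compute a - a' for each ordered pair (a, a'):
a = -5: -5--5=0, -5-2=-7, -5-4=-9, -5-5=-10, -5-8=-13
a = 2: 2--5=7, 2-2=0, 2-4=-2, 2-5=-3, 2-8=-6
a = 4: 4--5=9, 4-2=2, 4-4=0, 4-5=-1, 4-8=-4
a = 5: 5--5=10, 5-2=3, 5-4=1, 5-5=0, 5-8=-3
a = 8: 8--5=13, 8-2=6, 8-4=4, 8-5=3, 8-8=0
Collecting distinct values (and noting 0 appears from a-a):
A - A = {-13, -10, -9, -7, -6, -4, -3, -2, -1, 0, 1, 2, 3, 4, 6, 7, 9, 10, 13}
|A - A| = 19

A - A = {-13, -10, -9, -7, -6, -4, -3, -2, -1, 0, 1, 2, 3, 4, 6, 7, 9, 10, 13}


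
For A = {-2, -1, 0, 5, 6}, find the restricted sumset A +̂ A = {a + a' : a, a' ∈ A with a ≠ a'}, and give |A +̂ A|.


Restricted sumset: A +̂ A = {a + a' : a ∈ A, a' ∈ A, a ≠ a'}.
Equivalently, take A + A and drop any sum 2a that is achievable ONLY as a + a for a ∈ A (i.e. sums representable only with equal summands).
Enumerate pairs (a, a') with a < a' (symmetric, so each unordered pair gives one sum; this covers all a ≠ a'):
  -2 + -1 = -3
  -2 + 0 = -2
  -2 + 5 = 3
  -2 + 6 = 4
  -1 + 0 = -1
  -1 + 5 = 4
  -1 + 6 = 5
  0 + 5 = 5
  0 + 6 = 6
  5 + 6 = 11
Collected distinct sums: {-3, -2, -1, 3, 4, 5, 6, 11}
|A +̂ A| = 8
(Reference bound: |A +̂ A| ≥ 2|A| - 3 for |A| ≥ 2, with |A| = 5 giving ≥ 7.)

|A +̂ A| = 8


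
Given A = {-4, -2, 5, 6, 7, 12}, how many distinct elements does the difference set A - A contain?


A - A = {a - a' : a, a' ∈ A}; |A| = 6.
Bounds: 2|A|-1 ≤ |A - A| ≤ |A|² - |A| + 1, i.e. 11 ≤ |A - A| ≤ 31.
Note: 0 ∈ A - A always (from a - a). The set is symmetric: if d ∈ A - A then -d ∈ A - A.
Enumerate nonzero differences d = a - a' with a > a' (then include -d):
Positive differences: {1, 2, 5, 6, 7, 8, 9, 10, 11, 14, 16}
Full difference set: {0} ∪ (positive diffs) ∪ (negative diffs).
|A - A| = 1 + 2·11 = 23 (matches direct enumeration: 23).

|A - A| = 23


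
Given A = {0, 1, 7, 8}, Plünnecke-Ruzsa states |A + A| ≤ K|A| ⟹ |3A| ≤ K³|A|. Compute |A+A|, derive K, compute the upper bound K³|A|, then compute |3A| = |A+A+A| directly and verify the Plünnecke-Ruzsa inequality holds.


|A| = 4.
Step 1: Compute A + A by enumerating all 16 pairs.
A + A = {0, 1, 2, 7, 8, 9, 14, 15, 16}, so |A + A| = 9.
Step 2: Doubling constant K = |A + A|/|A| = 9/4 = 9/4 ≈ 2.2500.
Step 3: Plünnecke-Ruzsa gives |3A| ≤ K³·|A| = (2.2500)³ · 4 ≈ 45.5625.
Step 4: Compute 3A = A + A + A directly by enumerating all triples (a,b,c) ∈ A³; |3A| = 16.
Step 5: Check 16 ≤ 45.5625? Yes ✓.

K = 9/4, Plünnecke-Ruzsa bound K³|A| ≈ 45.5625, |3A| = 16, inequality holds.


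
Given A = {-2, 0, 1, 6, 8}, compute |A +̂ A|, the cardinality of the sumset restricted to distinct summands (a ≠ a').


Restricted sumset: A +̂ A = {a + a' : a ∈ A, a' ∈ A, a ≠ a'}.
Equivalently, take A + A and drop any sum 2a that is achievable ONLY as a + a for a ∈ A (i.e. sums representable only with equal summands).
Enumerate pairs (a, a') with a < a' (symmetric, so each unordered pair gives one sum; this covers all a ≠ a'):
  -2 + 0 = -2
  -2 + 1 = -1
  -2 + 6 = 4
  -2 + 8 = 6
  0 + 1 = 1
  0 + 6 = 6
  0 + 8 = 8
  1 + 6 = 7
  1 + 8 = 9
  6 + 8 = 14
Collected distinct sums: {-2, -1, 1, 4, 6, 7, 8, 9, 14}
|A +̂ A| = 9
(Reference bound: |A +̂ A| ≥ 2|A| - 3 for |A| ≥ 2, with |A| = 5 giving ≥ 7.)

|A +̂ A| = 9


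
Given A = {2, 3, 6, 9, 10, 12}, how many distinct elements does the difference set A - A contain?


A - A = {a - a' : a, a' ∈ A}; |A| = 6.
Bounds: 2|A|-1 ≤ |A - A| ≤ |A|² - |A| + 1, i.e. 11 ≤ |A - A| ≤ 31.
Note: 0 ∈ A - A always (from a - a). The set is symmetric: if d ∈ A - A then -d ∈ A - A.
Enumerate nonzero differences d = a - a' with a > a' (then include -d):
Positive differences: {1, 2, 3, 4, 6, 7, 8, 9, 10}
Full difference set: {0} ∪ (positive diffs) ∪ (negative diffs).
|A - A| = 1 + 2·9 = 19 (matches direct enumeration: 19).

|A - A| = 19


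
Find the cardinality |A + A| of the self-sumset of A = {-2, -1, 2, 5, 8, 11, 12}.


A + A = {a + a' : a, a' ∈ A}; |A| = 7.
General bounds: 2|A| - 1 ≤ |A + A| ≤ |A|(|A|+1)/2, i.e. 13 ≤ |A + A| ≤ 28.
Lower bound 2|A|-1 is attained iff A is an arithmetic progression.
Enumerate sums a + a' for a ≤ a' (symmetric, so this suffices):
a = -2: -2+-2=-4, -2+-1=-3, -2+2=0, -2+5=3, -2+8=6, -2+11=9, -2+12=10
a = -1: -1+-1=-2, -1+2=1, -1+5=4, -1+8=7, -1+11=10, -1+12=11
a = 2: 2+2=4, 2+5=7, 2+8=10, 2+11=13, 2+12=14
a = 5: 5+5=10, 5+8=13, 5+11=16, 5+12=17
a = 8: 8+8=16, 8+11=19, 8+12=20
a = 11: 11+11=22, 11+12=23
a = 12: 12+12=24
Distinct sums: {-4, -3, -2, 0, 1, 3, 4, 6, 7, 9, 10, 11, 13, 14, 16, 17, 19, 20, 22, 23, 24}
|A + A| = 21

|A + A| = 21


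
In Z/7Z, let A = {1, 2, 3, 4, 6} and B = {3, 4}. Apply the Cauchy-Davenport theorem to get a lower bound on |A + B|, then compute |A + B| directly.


Cauchy-Davenport: |A + B| ≥ min(p, |A| + |B| - 1) for A, B nonempty in Z/pZ.
|A| = 5, |B| = 2, p = 7.
CD lower bound = min(7, 5 + 2 - 1) = min(7, 6) = 6.
Compute A + B mod 7 directly:
a = 1: 1+3=4, 1+4=5
a = 2: 2+3=5, 2+4=6
a = 3: 3+3=6, 3+4=0
a = 4: 4+3=0, 4+4=1
a = 6: 6+3=2, 6+4=3
A + B = {0, 1, 2, 3, 4, 5, 6}, so |A + B| = 7.
Verify: 7 ≥ 6? Yes ✓.

CD lower bound = 6, actual |A + B| = 7.


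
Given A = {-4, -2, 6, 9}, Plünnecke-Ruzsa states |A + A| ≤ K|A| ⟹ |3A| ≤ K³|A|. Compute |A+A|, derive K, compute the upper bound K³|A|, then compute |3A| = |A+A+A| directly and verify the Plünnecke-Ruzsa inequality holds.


|A| = 4.
Step 1: Compute A + A by enumerating all 16 pairs.
A + A = {-8, -6, -4, 2, 4, 5, 7, 12, 15, 18}, so |A + A| = 10.
Step 2: Doubling constant K = |A + A|/|A| = 10/4 = 10/4 ≈ 2.5000.
Step 3: Plünnecke-Ruzsa gives |3A| ≤ K³·|A| = (2.5000)³ · 4 ≈ 62.5000.
Step 4: Compute 3A = A + A + A directly by enumerating all triples (a,b,c) ∈ A³; |3A| = 20.
Step 5: Check 20 ≤ 62.5000? Yes ✓.

K = 10/4, Plünnecke-Ruzsa bound K³|A| ≈ 62.5000, |3A| = 20, inequality holds.


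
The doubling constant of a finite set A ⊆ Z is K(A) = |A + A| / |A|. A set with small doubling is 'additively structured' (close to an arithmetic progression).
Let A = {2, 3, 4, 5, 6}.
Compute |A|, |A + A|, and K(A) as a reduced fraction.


|A| = 5.
Compute A + A by enumerating all 25 pairs.
A + A = {4, 5, 6, 7, 8, 9, 10, 11, 12}, so |A + A| = 9.
K = |A + A| / |A| = 9/5 (already in lowest terms) ≈ 1.8000.
Reference: AP of size 5 gives K = 9/5 ≈ 1.8000; a fully generic set of size 5 gives K ≈ 3.0000.

|A| = 5, |A + A| = 9, K = 9/5.


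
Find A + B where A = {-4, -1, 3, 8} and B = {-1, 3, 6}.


A + B = {a + b : a ∈ A, b ∈ B}.
Enumerate all |A|·|B| = 4·3 = 12 pairs (a, b) and collect distinct sums.
a = -4: -4+-1=-5, -4+3=-1, -4+6=2
a = -1: -1+-1=-2, -1+3=2, -1+6=5
a = 3: 3+-1=2, 3+3=6, 3+6=9
a = 8: 8+-1=7, 8+3=11, 8+6=14
Collecting distinct sums: A + B = {-5, -2, -1, 2, 5, 6, 7, 9, 11, 14}
|A + B| = 10

A + B = {-5, -2, -1, 2, 5, 6, 7, 9, 11, 14}
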